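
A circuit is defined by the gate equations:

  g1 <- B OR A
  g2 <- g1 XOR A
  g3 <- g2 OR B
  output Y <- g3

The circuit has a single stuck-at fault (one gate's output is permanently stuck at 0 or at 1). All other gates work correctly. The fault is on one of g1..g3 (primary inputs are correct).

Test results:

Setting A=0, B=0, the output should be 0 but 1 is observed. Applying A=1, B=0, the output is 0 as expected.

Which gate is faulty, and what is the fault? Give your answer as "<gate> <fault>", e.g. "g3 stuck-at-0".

Fault-free values for test 1 (A=0, B=0): g1=0, g2=0, g3=0, giving Y=0. Observed 1.
Test 1: faults giving observed 1 are {g1 stuck-at-1, g2 stuck-at-1, g3 stuck-at-1}.
Test 2 (A=1, B=0): fault-free g1=1, g2=0, g3=0 → 0; observed 0. Eliminates g2 stuck-at-1, g3 stuck-at-1.
Only g1 stuck-at-1 is consistent with every test.

g1 stuck-at-1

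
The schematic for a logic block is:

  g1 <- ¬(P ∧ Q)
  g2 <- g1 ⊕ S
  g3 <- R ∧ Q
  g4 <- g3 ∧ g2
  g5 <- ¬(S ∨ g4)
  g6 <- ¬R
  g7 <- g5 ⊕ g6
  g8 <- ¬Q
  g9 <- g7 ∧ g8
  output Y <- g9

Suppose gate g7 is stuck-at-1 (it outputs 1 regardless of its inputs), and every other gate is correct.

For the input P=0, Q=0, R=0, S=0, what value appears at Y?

Propagate with g7 forced: g1=1, g2=1, g3=0, g4=0, g5=1, g6=1, g7=1 [stuck-at-1], g8=1, g9=1.
So Y = 1. (Without the fault it would be 0.)

1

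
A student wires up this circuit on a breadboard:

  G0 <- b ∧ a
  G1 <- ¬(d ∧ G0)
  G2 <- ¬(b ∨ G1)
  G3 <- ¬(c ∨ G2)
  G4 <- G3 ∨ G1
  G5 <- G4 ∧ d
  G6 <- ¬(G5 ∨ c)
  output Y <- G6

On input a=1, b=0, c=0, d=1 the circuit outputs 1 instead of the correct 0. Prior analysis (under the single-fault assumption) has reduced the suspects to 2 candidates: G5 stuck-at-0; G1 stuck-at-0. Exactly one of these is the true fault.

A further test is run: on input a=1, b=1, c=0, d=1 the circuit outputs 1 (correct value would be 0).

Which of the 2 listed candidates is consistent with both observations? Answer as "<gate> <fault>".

G5 stuck-at-0

Evaluate each candidate on input a=1, b=1, c=0, d=1:
  G5 stuck-at-0: G0=1, G1=0, G2=0, G3=1, G4=1, G5=0 [stuck-at-0], G6=1 → 1 — matches
  G1 stuck-at-0: G0=1, G1=0 [stuck-at-0], G2=0, G3=1, G4=1, G5=1, G6=0 → 0 — eliminated
Only G5 stuck-at-0 reproduces the observed 1.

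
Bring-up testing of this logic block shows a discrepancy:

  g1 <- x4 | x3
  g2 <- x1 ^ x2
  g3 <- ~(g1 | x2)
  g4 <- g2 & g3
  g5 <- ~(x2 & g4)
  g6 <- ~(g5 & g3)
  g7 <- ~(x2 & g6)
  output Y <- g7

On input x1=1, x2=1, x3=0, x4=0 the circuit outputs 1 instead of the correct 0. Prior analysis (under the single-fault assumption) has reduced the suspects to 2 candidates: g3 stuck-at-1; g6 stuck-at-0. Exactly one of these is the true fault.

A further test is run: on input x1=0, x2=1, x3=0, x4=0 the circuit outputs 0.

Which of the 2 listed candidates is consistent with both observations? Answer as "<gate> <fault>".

g3 stuck-at-1

Evaluate each candidate on input x1=0, x2=1, x3=0, x4=0:
  g3 stuck-at-1: g1=0, g2=1, g3=1 [stuck-at-1], g4=1, g5=0, g6=1, g7=0 → 0 — matches
  g6 stuck-at-0: g1=0, g2=1, g3=0, g4=0, g5=1, g6=0 [stuck-at-0], g7=1 → 1 — eliminated
Only g3 stuck-at-1 reproduces the observed 0.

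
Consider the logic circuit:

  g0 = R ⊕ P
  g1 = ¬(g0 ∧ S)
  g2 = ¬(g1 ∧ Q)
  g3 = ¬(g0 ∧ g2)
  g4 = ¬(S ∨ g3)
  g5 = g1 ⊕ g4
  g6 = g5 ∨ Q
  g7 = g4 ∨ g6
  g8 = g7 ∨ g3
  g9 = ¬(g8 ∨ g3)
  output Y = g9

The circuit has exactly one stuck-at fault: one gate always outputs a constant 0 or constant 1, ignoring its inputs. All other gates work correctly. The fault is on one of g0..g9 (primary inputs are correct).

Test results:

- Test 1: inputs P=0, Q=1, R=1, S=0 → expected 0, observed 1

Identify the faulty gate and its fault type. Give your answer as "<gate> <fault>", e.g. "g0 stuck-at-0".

Fault-free values for test 1 (P=0, Q=1, R=1, S=0): g0=1, g1=1, g2=0, g3=1, g4=0, g5=1, g6=1, g7=1, g8=1, g9=0, giving Y=0. Observed 1.
Test 1: faults giving observed 1 are {g9 stuck-at-1}.
Only g9 stuck-at-1 is consistent with every test.

g9 stuck-at-1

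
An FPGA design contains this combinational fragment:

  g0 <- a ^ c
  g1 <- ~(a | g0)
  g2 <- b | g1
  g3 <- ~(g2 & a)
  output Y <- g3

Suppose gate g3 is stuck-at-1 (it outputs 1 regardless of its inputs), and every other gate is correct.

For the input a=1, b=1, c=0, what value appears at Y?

1

Propagate with g3 forced: g0=1, g1=0, g2=1, g3=1 [stuck-at-1].
So Y = 1. (Without the fault it would be 0.)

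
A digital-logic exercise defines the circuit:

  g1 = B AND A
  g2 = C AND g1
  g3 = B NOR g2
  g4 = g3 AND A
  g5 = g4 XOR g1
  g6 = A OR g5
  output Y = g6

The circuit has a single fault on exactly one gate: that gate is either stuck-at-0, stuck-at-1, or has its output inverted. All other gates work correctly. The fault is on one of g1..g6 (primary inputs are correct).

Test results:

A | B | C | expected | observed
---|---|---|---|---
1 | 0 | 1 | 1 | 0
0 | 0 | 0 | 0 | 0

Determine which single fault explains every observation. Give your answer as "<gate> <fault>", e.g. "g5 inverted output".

Fault-free values for test 1 (A=1, B=0, C=1): g1=0, g2=0, g3=1, g4=1, g5=1, g6=1, giving Y=1. Observed 0.
Test 1: faults giving observed 0 are {g6 stuck-at-0, g6 inverted output}.
Test 2 (A=0, B=0, C=0): fault-free g1=0, g2=0, g3=1, g4=0, g5=0, g6=0 → 0; observed 0. Eliminates g6 inverted output.
Only g6 stuck-at-0 is consistent with every test.

g6 stuck-at-0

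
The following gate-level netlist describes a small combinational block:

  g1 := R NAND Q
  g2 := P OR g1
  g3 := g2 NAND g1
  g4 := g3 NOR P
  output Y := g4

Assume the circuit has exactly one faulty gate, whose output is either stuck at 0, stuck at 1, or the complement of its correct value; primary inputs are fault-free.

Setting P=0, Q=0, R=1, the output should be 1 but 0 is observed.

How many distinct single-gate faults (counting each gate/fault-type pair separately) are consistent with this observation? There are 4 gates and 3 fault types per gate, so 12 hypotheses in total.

8

Fault-free: g1=1, g2=1, g3=0, g4=1 → 1. Observed 0.
  g1 stuck-at-0: output 0 ✓
  g1 stuck-at-1: output 1 ✗
  g1 inverted output: output 0 ✓
  g2 stuck-at-0: output 0 ✓
  g2 stuck-at-1: output 1 ✗
  g2 inverted output: output 0 ✓
  g3 stuck-at-0: output 1 ✗
  g3 stuck-at-1: output 0 ✓
  g3 inverted output: output 0 ✓
  g4 stuck-at-0: output 0 ✓
  g4 stuck-at-1: output 1 ✗
  g4 inverted output: output 0 ✓
Consistent faults: {g1 stuck-at-0, g1 inverted output, g2 stuck-at-0, g2 inverted output, g3 stuck-at-1, g3 inverted output, g4 stuck-at-0, g4 inverted output} — 8 in all.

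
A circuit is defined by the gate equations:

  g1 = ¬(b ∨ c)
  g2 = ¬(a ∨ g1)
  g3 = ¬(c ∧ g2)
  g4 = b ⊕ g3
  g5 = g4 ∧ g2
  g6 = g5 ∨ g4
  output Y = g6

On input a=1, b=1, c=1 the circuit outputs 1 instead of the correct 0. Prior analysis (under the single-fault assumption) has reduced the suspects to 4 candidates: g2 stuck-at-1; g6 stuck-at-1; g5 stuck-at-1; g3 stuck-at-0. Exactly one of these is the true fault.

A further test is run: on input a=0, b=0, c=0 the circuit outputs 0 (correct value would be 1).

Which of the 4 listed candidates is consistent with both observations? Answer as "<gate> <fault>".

g3 stuck-at-0

Evaluate each candidate on input a=0, b=0, c=0:
  g2 stuck-at-1: g1=1, g2=1 [stuck-at-1], g3=1, g4=1, g5=1, g6=1 → 1 — eliminated
  g6 stuck-at-1: g1=1, g2=0, g3=1, g4=1, g5=0, g6=1 [stuck-at-1] → 1 — eliminated
  g5 stuck-at-1: g1=1, g2=0, g3=1, g4=1, g5=1 [stuck-at-1], g6=1 → 1 — eliminated
  g3 stuck-at-0: g1=1, g2=0, g3=0 [stuck-at-0], g4=0, g5=0, g6=0 → 0 — matches
Only g3 stuck-at-0 reproduces the observed 0.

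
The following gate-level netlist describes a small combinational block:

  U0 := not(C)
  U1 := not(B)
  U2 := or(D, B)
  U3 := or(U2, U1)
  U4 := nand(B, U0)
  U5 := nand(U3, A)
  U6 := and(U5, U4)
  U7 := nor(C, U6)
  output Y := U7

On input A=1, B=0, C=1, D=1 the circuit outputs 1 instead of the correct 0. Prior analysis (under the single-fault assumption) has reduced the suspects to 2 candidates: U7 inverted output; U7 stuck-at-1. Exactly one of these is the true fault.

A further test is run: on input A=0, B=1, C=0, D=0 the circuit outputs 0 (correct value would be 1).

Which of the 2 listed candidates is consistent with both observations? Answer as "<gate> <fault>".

Evaluate each candidate on input A=0, B=1, C=0, D=0:
  U7 inverted output: U0=1, U1=0, U2=1, U3=1, U4=0, U5=1, U6=0, U7=0 [inverted output] → 0 — matches
  U7 stuck-at-1: U0=1, U1=0, U2=1, U3=1, U4=0, U5=1, U6=0, U7=1 [stuck-at-1] → 1 — eliminated
Only U7 inverted output reproduces the observed 0.

U7 inverted output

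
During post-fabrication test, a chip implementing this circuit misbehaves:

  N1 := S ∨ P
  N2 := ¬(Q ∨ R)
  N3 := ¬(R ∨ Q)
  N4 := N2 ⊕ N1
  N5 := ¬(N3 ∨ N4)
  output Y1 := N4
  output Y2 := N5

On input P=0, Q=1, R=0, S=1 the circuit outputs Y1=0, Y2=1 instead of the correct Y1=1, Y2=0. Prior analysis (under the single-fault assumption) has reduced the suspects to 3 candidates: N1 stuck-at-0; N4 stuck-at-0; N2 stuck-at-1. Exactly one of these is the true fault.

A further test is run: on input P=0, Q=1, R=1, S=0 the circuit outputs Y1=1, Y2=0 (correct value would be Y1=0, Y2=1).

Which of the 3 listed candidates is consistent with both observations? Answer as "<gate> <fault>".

Evaluate each candidate on input P=0, Q=1, R=1, S=0:
  N1 stuck-at-0: N1=0 [stuck-at-0], N2=0, N3=0, N4=0, N5=1 → Y1=0, Y2=1 — eliminated
  N4 stuck-at-0: N1=0, N2=0, N3=0, N4=0 [stuck-at-0], N5=1 → Y1=0, Y2=1 — eliminated
  N2 stuck-at-1: N1=0, N2=1 [stuck-at-1], N3=0, N4=1, N5=0 → Y1=1, Y2=0 — matches
Only N2 stuck-at-1 reproduces the observed Y1=1, Y2=0.

N2 stuck-at-1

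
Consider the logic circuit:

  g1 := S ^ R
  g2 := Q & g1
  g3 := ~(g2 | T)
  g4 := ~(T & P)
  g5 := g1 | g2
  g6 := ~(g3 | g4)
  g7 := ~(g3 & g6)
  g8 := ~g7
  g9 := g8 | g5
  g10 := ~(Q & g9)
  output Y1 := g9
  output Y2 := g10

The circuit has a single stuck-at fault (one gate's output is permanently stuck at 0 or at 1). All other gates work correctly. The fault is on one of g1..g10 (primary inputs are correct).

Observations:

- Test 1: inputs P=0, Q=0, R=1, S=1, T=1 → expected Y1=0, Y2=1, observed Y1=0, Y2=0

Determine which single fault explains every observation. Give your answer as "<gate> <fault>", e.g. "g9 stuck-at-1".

g10 stuck-at-0

Fault-free values for test 1 (P=0, Q=0, R=1, S=1, T=1): g1=0, g2=0, g3=0, g4=1, g5=0, g6=0, g7=1, g8=0, g9=0, g10=1, giving Y1=0, Y2=1. Observed Y1=0, Y2=0.
Test 1: faults giving observed Y1=0, Y2=0 are {g10 stuck-at-0}.
Only g10 stuck-at-0 is consistent with every test.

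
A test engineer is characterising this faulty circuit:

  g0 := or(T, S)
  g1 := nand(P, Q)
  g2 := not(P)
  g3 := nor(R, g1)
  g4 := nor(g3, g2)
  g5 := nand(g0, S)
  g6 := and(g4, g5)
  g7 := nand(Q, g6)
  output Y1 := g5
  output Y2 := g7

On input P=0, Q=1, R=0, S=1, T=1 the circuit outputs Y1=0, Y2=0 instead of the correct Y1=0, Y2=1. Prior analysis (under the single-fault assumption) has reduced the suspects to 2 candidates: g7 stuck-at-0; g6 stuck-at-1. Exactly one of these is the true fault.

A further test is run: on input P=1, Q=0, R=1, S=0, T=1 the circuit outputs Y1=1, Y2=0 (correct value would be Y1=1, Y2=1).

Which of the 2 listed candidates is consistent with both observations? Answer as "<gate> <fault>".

g7 stuck-at-0

Evaluate each candidate on input P=1, Q=0, R=1, S=0, T=1:
  g7 stuck-at-0: g0=1, g1=1, g2=0, g3=0, g4=1, g5=1, g6=1, g7=0 [stuck-at-0] → Y1=1, Y2=0 — matches
  g6 stuck-at-1: g0=1, g1=1, g2=0, g3=0, g4=1, g5=1, g6=1 [stuck-at-1], g7=1 → Y1=1, Y2=1 — eliminated
Only g7 stuck-at-0 reproduces the observed Y1=1, Y2=0.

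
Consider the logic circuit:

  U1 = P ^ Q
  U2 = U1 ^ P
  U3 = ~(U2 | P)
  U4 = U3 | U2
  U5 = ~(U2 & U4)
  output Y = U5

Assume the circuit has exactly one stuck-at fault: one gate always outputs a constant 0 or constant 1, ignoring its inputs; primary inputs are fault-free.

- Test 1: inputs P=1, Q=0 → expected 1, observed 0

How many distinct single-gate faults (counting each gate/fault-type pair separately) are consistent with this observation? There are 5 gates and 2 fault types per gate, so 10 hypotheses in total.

Fault-free: U1=1, U2=0, U3=0, U4=0, U5=1 → 1. Observed 0.
  U1 stuck-at-0: output 0 ✓
  U1 stuck-at-1: output 1 ✗
  U2 stuck-at-0: output 1 ✗
  U2 stuck-at-1: output 0 ✓
  U3 stuck-at-0: output 1 ✗
  U3 stuck-at-1: output 1 ✗
  U4 stuck-at-0: output 1 ✗
  U4 stuck-at-1: output 1 ✗
  U5 stuck-at-0: output 0 ✓
  U5 stuck-at-1: output 1 ✗
Consistent faults: {U1 stuck-at-0, U2 stuck-at-1, U5 stuck-at-0} — 3 in all.

3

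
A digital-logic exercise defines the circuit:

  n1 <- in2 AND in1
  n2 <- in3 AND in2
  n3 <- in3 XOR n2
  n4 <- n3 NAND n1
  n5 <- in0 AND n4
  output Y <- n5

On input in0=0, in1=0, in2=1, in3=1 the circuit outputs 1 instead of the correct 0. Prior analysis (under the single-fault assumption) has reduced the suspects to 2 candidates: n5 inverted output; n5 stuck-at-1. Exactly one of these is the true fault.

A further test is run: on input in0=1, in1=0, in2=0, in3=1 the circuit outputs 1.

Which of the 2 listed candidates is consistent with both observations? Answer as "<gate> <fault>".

Evaluate each candidate on input in0=1, in1=0, in2=0, in3=1:
  n5 inverted output: n1=0, n2=0, n3=1, n4=1, n5=0 [inverted output] → 0 — eliminated
  n5 stuck-at-1: n1=0, n2=0, n3=1, n4=1, n5=1 [stuck-at-1] → 1 — matches
Only n5 stuck-at-1 reproduces the observed 1.

n5 stuck-at-1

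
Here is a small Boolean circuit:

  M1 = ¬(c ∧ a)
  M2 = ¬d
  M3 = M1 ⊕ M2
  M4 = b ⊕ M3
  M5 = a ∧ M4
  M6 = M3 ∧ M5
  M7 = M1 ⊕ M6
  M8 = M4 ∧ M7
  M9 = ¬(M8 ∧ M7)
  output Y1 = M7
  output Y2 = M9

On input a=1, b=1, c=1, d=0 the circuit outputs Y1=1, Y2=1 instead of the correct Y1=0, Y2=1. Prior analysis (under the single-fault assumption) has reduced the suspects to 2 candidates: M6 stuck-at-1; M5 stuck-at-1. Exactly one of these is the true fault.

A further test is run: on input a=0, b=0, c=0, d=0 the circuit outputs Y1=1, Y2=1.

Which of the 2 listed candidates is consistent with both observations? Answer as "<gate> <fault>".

Evaluate each candidate on input a=0, b=0, c=0, d=0:
  M6 stuck-at-1: M1=1, M2=1, M3=0, M4=0, M5=0, M6=1 [stuck-at-1], M7=0, M8=0, M9=1 → Y1=0, Y2=1 — eliminated
  M5 stuck-at-1: M1=1, M2=1, M3=0, M4=0, M5=1 [stuck-at-1], M6=0, M7=1, M8=0, M9=1 → Y1=1, Y2=1 — matches
Only M5 stuck-at-1 reproduces the observed Y1=1, Y2=1.

M5 stuck-at-1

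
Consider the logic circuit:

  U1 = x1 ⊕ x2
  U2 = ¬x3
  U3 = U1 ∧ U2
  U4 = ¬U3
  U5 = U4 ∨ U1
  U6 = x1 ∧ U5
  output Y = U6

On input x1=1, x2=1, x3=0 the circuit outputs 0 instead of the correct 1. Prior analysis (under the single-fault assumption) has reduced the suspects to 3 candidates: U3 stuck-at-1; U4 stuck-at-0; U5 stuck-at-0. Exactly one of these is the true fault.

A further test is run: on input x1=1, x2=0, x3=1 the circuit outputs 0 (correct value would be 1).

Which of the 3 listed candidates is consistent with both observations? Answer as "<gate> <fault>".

Evaluate each candidate on input x1=1, x2=0, x3=1:
  U3 stuck-at-1: U1=1, U2=0, U3=1 [stuck-at-1], U4=0, U5=1, U6=1 → 1 — eliminated
  U4 stuck-at-0: U1=1, U2=0, U3=0, U4=0 [stuck-at-0], U5=1, U6=1 → 1 — eliminated
  U5 stuck-at-0: U1=1, U2=0, U3=0, U4=1, U5=0 [stuck-at-0], U6=0 → 0 — matches
Only U5 stuck-at-0 reproduces the observed 0.

U5 stuck-at-0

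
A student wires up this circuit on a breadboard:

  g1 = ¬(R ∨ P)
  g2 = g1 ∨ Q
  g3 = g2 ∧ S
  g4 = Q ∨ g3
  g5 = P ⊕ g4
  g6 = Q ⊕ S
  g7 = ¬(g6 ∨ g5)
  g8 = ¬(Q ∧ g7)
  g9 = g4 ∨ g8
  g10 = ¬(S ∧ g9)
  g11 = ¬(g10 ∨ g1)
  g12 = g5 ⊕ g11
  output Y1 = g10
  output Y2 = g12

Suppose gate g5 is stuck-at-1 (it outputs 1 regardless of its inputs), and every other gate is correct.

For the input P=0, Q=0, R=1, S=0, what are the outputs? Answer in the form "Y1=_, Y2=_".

Propagate with g5 forced: g1=0, g2=0, g3=0, g4=0, g5=1 [stuck-at-1], g6=0, g7=0, g8=1, g9=1, g10=1, g11=0, g12=1.
So the outputs are Y1=1, Y2=1. (Without the fault they would be Y1=1, Y2=0.)

Y1=1, Y2=1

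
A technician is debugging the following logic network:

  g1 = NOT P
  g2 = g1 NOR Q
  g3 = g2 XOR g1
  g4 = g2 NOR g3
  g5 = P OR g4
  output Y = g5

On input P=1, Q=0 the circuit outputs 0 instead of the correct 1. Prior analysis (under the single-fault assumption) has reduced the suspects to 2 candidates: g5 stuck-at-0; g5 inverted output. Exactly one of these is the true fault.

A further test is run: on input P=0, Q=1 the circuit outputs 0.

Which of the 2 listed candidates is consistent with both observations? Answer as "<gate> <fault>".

Evaluate each candidate on input P=0, Q=1:
  g5 stuck-at-0: g1=1, g2=0, g3=1, g4=0, g5=0 [stuck-at-0] → 0 — matches
  g5 inverted output: g1=1, g2=0, g3=1, g4=0, g5=1 [inverted output] → 1 — eliminated
Only g5 stuck-at-0 reproduces the observed 0.

g5 stuck-at-0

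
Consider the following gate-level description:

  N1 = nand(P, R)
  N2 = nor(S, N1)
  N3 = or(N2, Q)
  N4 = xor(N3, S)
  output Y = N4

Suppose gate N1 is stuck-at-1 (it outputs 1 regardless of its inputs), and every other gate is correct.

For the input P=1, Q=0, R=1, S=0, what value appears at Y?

Propagate with N1 forced: N1=1 [stuck-at-1], N2=0, N3=0, N4=0.
So Y = 0. (Without the fault it would be 1.)

0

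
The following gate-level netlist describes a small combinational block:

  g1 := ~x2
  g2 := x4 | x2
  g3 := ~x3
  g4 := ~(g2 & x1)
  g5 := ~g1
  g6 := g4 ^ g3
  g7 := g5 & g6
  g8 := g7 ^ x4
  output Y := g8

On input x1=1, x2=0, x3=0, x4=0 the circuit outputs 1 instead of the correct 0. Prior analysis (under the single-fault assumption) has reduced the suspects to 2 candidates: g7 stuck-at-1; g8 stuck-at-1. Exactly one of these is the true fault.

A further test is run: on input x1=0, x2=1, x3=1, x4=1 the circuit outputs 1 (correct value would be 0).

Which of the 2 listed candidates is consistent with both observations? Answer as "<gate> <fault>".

g8 stuck-at-1

Evaluate each candidate on input x1=0, x2=1, x3=1, x4=1:
  g7 stuck-at-1: g1=0, g2=1, g3=0, g4=1, g5=1, g6=1, g7=1 [stuck-at-1], g8=0 → 0 — eliminated
  g8 stuck-at-1: g1=0, g2=1, g3=0, g4=1, g5=1, g6=1, g7=1, g8=1 [stuck-at-1] → 1 — matches
Only g8 stuck-at-1 reproduces the observed 1.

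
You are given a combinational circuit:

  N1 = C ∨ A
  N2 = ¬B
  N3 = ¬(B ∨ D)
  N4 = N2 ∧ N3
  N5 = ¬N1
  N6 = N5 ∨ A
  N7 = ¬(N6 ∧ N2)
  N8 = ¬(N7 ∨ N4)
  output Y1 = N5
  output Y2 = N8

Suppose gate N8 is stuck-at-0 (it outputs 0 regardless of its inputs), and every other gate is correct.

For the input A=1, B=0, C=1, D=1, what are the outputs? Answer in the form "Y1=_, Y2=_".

Y1=0, Y2=0

Propagate with N8 forced: N1=1, N2=1, N3=0, N4=0, N5=0, N6=1, N7=0, N8=0 [stuck-at-0].
So the outputs are Y1=0, Y2=0. (Without the fault they would be Y1=0, Y2=1.)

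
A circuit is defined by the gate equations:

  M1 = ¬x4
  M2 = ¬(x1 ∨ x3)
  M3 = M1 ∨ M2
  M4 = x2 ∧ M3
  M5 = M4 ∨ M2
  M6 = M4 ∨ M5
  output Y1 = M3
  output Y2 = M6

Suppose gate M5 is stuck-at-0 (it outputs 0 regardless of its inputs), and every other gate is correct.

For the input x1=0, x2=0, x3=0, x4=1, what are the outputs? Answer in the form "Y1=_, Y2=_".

Y1=1, Y2=0

Propagate with M5 forced: M1=0, M2=1, M3=1, M4=0, M5=0 [stuck-at-0], M6=0.
So the outputs are Y1=1, Y2=0. (Without the fault they would be Y1=1, Y2=1.)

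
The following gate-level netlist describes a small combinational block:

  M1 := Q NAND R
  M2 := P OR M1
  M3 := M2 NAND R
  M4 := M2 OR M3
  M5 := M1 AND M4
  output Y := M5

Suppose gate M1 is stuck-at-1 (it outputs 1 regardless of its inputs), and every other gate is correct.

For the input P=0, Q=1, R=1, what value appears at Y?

1

Propagate with M1 forced: M1=1 [stuck-at-1], M2=1, M3=0, M4=1, M5=1.
So Y = 1. (Without the fault it would be 0.)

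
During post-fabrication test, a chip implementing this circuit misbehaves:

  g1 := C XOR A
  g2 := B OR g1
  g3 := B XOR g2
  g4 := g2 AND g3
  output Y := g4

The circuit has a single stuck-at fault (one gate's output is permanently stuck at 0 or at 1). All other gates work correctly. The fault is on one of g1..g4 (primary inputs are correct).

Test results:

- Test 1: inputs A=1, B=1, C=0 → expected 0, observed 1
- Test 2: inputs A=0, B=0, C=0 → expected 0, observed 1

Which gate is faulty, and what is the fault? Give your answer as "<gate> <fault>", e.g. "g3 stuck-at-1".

g4 stuck-at-1

Fault-free values for test 1 (A=1, B=1, C=0): g1=1, g2=1, g3=0, g4=0, giving Y=0. Observed 1.
Test 1: faults giving observed 1 are {g3 stuck-at-1, g4 stuck-at-1}.
Test 2 (A=0, B=0, C=0): fault-free g1=0, g2=0, g3=0, g4=0 → 0; observed 1. Eliminates g3 stuck-at-1.
Only g4 stuck-at-1 is consistent with every test.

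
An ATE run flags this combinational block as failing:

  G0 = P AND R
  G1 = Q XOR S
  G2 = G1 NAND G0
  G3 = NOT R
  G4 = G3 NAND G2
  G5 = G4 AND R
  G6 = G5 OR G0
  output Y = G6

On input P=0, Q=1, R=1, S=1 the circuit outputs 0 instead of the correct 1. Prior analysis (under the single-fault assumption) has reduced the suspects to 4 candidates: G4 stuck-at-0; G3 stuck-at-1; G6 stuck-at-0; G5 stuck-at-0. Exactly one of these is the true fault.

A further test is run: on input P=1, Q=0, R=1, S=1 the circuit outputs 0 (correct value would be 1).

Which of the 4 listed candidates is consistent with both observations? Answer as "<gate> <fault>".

Evaluate each candidate on input P=1, Q=0, R=1, S=1:
  G4 stuck-at-0: G0=1, G1=1, G2=0, G3=0, G4=0 [stuck-at-0], G5=0, G6=1 → 1 — eliminated
  G3 stuck-at-1: G0=1, G1=1, G2=0, G3=1 [stuck-at-1], G4=1, G5=1, G6=1 → 1 — eliminated
  G6 stuck-at-0: G0=1, G1=1, G2=0, G3=0, G4=1, G5=1, G6=0 [stuck-at-0] → 0 — matches
  G5 stuck-at-0: G0=1, G1=1, G2=0, G3=0, G4=1, G5=0 [stuck-at-0], G6=1 → 1 — eliminated
Only G6 stuck-at-0 reproduces the observed 0.

G6 stuck-at-0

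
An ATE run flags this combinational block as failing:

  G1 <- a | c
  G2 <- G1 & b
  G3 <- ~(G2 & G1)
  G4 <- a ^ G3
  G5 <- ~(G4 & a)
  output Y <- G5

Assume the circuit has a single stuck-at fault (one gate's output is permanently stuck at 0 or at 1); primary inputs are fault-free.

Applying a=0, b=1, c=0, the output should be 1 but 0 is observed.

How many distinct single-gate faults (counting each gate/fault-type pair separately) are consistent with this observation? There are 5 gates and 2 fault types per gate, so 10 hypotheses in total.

Fault-free: G1=0, G2=0, G3=1, G4=1, G5=1 → 1. Observed 0.
  G1 stuck-at-0: output 1 ✗
  G1 stuck-at-1: output 1 ✗
  G2 stuck-at-0: output 1 ✗
  G2 stuck-at-1: output 1 ✗
  G3 stuck-at-0: output 1 ✗
  G3 stuck-at-1: output 1 ✗
  G4 stuck-at-0: output 1 ✗
  G4 stuck-at-1: output 1 ✗
  G5 stuck-at-0: output 0 ✓
  G5 stuck-at-1: output 1 ✗
Consistent faults: {G5 stuck-at-0} — 1 in all.

1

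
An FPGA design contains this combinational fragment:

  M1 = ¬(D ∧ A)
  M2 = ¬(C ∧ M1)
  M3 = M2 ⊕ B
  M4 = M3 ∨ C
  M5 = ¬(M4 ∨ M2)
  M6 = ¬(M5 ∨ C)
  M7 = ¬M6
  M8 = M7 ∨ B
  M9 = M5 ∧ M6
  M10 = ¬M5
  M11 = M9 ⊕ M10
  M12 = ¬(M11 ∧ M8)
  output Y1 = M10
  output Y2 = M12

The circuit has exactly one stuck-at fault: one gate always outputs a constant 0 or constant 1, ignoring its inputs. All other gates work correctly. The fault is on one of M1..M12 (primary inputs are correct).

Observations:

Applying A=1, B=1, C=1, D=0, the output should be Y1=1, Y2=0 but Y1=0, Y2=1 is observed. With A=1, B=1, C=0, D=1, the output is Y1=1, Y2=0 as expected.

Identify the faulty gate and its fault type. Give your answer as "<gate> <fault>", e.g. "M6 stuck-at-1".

Fault-free values for test 1 (A=1, B=1, C=1, D=0): M1=1, M2=0, M3=1, M4=1, M5=0, M6=0, M7=1, M8=1, M9=0, M10=1, M11=1, M12=0, giving Y1=1, Y2=0. Observed Y1=0, Y2=1.
Test 1: faults giving observed Y1=0, Y2=1 are {M4 stuck-at-0, M5 stuck-at-1, M10 stuck-at-0}.
Test 2 (A=1, B=1, C=0, D=1): fault-free M1=0, M2=1, M3=0, M4=0, M5=0, M6=1, M7=0, M8=1, M9=0, M10=1, M11=1, M12=0 → Y1=1, Y2=0; observed Y1=1, Y2=0. Eliminates M5 stuck-at-1, M10 stuck-at-0.
Only M4 stuck-at-0 is consistent with every test.

M4 stuck-at-0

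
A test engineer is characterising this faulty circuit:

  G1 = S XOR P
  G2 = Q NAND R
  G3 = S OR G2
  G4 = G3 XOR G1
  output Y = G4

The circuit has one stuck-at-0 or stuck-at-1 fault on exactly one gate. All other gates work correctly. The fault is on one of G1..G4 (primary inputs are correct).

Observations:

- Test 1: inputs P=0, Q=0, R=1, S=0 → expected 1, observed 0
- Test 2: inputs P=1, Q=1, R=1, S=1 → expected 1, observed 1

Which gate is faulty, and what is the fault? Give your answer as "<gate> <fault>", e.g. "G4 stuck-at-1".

Fault-free values for test 1 (P=0, Q=0, R=1, S=0): G1=0, G2=1, G3=1, G4=1, giving Y=1. Observed 0.
Test 1: faults giving observed 0 are {G1 stuck-at-1, G2 stuck-at-0, G3 stuck-at-0, G4 stuck-at-0}.
Test 2 (P=1, Q=1, R=1, S=1): fault-free G1=0, G2=0, G3=1, G4=1 → 1; observed 1. Eliminates G1 stuck-at-1, G3 stuck-at-0, G4 stuck-at-0.
Only G2 stuck-at-0 is consistent with every test.

G2 stuck-at-0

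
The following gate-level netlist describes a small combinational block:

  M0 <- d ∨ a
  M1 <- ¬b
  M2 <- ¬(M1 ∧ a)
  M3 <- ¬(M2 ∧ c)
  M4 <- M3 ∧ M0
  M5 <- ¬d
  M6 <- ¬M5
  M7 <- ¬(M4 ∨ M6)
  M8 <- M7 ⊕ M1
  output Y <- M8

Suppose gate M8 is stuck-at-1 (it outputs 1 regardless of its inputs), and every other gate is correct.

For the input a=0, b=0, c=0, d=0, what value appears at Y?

Propagate with M8 forced: M0=0, M1=1, M2=1, M3=1, M4=0, M5=1, M6=0, M7=1, M8=1 [stuck-at-1].
So Y = 1. (Without the fault it would be 0.)

1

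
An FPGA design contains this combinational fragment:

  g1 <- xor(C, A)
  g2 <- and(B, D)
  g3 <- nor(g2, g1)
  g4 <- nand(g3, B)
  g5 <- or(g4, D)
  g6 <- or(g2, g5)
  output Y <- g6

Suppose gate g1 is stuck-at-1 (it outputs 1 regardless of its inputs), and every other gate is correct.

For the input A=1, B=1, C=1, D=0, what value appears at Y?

Propagate with g1 forced: g1=1 [stuck-at-1], g2=0, g3=0, g4=1, g5=1, g6=1.
So Y = 1. (Without the fault it would be 0.)

1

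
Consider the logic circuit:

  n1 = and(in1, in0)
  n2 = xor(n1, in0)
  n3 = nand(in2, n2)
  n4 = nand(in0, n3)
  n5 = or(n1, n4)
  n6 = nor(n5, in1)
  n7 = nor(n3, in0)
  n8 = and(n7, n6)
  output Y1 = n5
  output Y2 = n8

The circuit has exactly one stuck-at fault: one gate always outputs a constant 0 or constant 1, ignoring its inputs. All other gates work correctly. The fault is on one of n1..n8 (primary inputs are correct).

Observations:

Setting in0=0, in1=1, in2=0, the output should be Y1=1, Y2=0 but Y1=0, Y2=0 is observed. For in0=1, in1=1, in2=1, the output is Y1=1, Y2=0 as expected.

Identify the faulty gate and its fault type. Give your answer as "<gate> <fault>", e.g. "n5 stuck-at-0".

n4 stuck-at-0

Fault-free values for test 1 (in0=0, in1=1, in2=0): n1=0, n2=0, n3=1, n4=1, n5=1, n6=0, n7=0, n8=0, giving Y1=1, Y2=0. Observed Y1=0, Y2=0.
Test 1: faults giving observed Y1=0, Y2=0 are {n4 stuck-at-0, n5 stuck-at-0}.
Test 2 (in0=1, in1=1, in2=1): fault-free n1=1, n2=0, n3=1, n4=0, n5=1, n6=0, n7=0, n8=0 → Y1=1, Y2=0; observed Y1=1, Y2=0. Eliminates n5 stuck-at-0.
Only n4 stuck-at-0 is consistent with every test.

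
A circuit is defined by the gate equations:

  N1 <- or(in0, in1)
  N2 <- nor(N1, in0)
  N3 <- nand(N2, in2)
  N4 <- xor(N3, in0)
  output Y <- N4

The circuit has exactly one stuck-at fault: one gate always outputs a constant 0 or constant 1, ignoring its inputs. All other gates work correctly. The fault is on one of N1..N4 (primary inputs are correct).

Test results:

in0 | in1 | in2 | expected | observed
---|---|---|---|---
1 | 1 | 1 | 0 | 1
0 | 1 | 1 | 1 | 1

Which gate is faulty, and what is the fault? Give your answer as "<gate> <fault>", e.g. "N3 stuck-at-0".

Fault-free values for test 1 (in0=1, in1=1, in2=1): N1=1, N2=0, N3=1, N4=0, giving Y=0. Observed 1.
Test 1: faults giving observed 1 are {N2 stuck-at-1, N3 stuck-at-0, N4 stuck-at-1}.
Test 2 (in0=0, in1=1, in2=1): fault-free N1=1, N2=0, N3=1, N4=1 → 1; observed 1. Eliminates N2 stuck-at-1, N3 stuck-at-0.
Only N4 stuck-at-1 is consistent with every test.

N4 stuck-at-1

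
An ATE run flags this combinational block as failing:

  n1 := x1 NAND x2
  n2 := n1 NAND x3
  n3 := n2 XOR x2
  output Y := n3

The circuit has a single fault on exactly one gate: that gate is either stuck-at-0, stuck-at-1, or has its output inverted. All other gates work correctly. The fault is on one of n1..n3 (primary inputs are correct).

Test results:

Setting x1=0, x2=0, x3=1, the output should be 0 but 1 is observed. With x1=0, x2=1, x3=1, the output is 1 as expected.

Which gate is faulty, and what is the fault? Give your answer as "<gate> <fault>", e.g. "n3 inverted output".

Fault-free values for test 1 (x1=0, x2=0, x3=1): n1=1, n2=0, n3=0, giving Y=0. Observed 1.
Test 1: faults giving observed 1 are {n1 stuck-at-0, n1 inverted output, n2 stuck-at-1, n2 inverted output, n3 stuck-at-1, n3 inverted output}.
Test 2 (x1=0, x2=1, x3=1): fault-free n1=1, n2=0, n3=1 → 1; observed 1. Eliminates n1 stuck-at-0, n1 inverted output, n2 stuck-at-1, n2 inverted output, n3 inverted output.
Only n3 stuck-at-1 is consistent with every test.

n3 stuck-at-1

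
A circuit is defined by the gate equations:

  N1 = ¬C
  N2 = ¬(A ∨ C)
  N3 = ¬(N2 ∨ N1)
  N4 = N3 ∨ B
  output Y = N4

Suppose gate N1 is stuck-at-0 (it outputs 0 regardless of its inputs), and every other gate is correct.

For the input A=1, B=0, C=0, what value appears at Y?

1

Propagate with N1 forced: N1=0 [stuck-at-0], N2=0, N3=1, N4=1.
So Y = 1. (Without the fault it would be 0.)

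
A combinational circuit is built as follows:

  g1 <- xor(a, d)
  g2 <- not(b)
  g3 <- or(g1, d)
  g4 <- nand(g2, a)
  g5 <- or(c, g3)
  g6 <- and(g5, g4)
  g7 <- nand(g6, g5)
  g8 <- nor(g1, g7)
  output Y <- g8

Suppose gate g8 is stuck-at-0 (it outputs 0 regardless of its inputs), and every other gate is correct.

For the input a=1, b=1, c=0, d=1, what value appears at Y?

0

Propagate with g8 forced: g1=0, g2=0, g3=1, g4=1, g5=1, g6=1, g7=0, g8=0 [stuck-at-0].
So Y = 0. (Without the fault it would be 1.)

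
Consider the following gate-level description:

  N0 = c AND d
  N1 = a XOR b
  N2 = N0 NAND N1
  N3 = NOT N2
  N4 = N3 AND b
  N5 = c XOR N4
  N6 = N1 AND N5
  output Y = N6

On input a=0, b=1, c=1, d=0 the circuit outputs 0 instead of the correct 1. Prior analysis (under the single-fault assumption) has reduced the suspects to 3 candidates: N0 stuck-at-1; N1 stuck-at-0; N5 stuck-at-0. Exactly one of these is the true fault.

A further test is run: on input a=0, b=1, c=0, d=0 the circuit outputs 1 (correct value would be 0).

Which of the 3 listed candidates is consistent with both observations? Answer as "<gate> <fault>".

N0 stuck-at-1

Evaluate each candidate on input a=0, b=1, c=0, d=0:
  N0 stuck-at-1: N0=1 [stuck-at-1], N1=1, N2=0, N3=1, N4=1, N5=1, N6=1 → 1 — matches
  N1 stuck-at-0: N0=0, N1=0 [stuck-at-0], N2=1, N3=0, N4=0, N5=0, N6=0 → 0 — eliminated
  N5 stuck-at-0: N0=0, N1=1, N2=1, N3=0, N4=0, N5=0 [stuck-at-0], N6=0 → 0 — eliminated
Only N0 stuck-at-1 reproduces the observed 1.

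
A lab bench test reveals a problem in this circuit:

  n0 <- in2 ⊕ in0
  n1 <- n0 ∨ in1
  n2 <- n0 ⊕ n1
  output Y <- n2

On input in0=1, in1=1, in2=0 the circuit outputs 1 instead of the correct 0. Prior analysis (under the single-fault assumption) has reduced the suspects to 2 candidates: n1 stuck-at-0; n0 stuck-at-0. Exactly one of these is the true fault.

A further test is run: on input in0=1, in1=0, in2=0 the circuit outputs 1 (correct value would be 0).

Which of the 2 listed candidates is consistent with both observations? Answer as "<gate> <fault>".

Evaluate each candidate on input in0=1, in1=0, in2=0:
  n1 stuck-at-0: n0=1, n1=0 [stuck-at-0], n2=1 → 1 — matches
  n0 stuck-at-0: n0=0 [stuck-at-0], n1=0, n2=0 → 0 — eliminated
Only n1 stuck-at-0 reproduces the observed 1.

n1 stuck-at-0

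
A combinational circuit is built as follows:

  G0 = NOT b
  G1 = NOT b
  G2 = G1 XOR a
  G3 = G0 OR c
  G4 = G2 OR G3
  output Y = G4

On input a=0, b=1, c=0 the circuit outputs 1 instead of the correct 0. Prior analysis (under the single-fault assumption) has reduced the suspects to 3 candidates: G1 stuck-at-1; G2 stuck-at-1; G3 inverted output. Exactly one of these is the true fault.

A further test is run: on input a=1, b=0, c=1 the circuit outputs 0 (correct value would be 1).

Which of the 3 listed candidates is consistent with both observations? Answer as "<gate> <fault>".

G3 inverted output

Evaluate each candidate on input a=1, b=0, c=1:
  G1 stuck-at-1: G0=1, G1=1 [stuck-at-1], G2=0, G3=1, G4=1 → 1 — eliminated
  G2 stuck-at-1: G0=1, G1=1, G2=1 [stuck-at-1], G3=1, G4=1 → 1 — eliminated
  G3 inverted output: G0=1, G1=1, G2=0, G3=0 [inverted output], G4=0 → 0 — matches
Only G3 inverted output reproduces the observed 0.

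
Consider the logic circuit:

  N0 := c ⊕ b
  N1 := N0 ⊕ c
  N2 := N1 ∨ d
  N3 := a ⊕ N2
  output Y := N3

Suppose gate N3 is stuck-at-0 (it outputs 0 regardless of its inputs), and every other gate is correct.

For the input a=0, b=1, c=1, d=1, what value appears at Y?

Propagate with N3 forced: N0=0, N1=1, N2=1, N3=0 [stuck-at-0].
So Y = 0. (Without the fault it would be 1.)

0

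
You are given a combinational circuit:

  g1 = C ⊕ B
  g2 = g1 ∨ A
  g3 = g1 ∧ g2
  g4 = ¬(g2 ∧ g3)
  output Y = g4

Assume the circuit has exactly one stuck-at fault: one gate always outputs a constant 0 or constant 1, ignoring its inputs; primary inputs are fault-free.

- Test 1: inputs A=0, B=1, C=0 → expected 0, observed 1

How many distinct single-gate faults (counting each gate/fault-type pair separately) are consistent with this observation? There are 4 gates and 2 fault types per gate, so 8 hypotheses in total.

4

Fault-free: g1=1, g2=1, g3=1, g4=0 → 0. Observed 1.
  g1 stuck-at-0: output 1 ✓
  g1 stuck-at-1: output 0 ✗
  g2 stuck-at-0: output 1 ✓
  g2 stuck-at-1: output 0 ✗
  g3 stuck-at-0: output 1 ✓
  g3 stuck-at-1: output 0 ✗
  g4 stuck-at-0: output 0 ✗
  g4 stuck-at-1: output 1 ✓
Consistent faults: {g1 stuck-at-0, g2 stuck-at-0, g3 stuck-at-0, g4 stuck-at-1} — 4 in all.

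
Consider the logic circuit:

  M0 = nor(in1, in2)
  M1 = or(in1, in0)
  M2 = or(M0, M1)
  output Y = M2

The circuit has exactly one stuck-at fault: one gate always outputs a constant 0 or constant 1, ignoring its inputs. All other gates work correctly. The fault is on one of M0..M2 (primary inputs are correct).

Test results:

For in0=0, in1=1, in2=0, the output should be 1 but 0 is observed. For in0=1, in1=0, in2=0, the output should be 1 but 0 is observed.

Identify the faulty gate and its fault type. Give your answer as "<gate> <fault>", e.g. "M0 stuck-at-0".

M2 stuck-at-0

Fault-free values for test 1 (in0=0, in1=1, in2=0): M0=0, M1=1, M2=1, giving Y=1. Observed 0.
Test 1: faults giving observed 0 are {M1 stuck-at-0, M2 stuck-at-0}.
Test 2 (in0=1, in1=0, in2=0): fault-free M0=1, M1=1, M2=1 → 1; observed 0. Eliminates M1 stuck-at-0.
Only M2 stuck-at-0 is consistent with every test.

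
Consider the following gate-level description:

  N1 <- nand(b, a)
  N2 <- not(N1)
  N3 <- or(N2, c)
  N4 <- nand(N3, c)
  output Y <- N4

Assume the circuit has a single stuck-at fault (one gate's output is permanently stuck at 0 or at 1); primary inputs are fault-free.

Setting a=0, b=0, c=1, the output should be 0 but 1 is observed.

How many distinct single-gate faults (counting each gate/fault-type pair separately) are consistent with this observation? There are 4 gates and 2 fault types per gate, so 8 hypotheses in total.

Fault-free: N1=1, N2=0, N3=1, N4=0 → 0. Observed 1.
  N1 stuck-at-0: output 0 ✗
  N1 stuck-at-1: output 0 ✗
  N2 stuck-at-0: output 0 ✗
  N2 stuck-at-1: output 0 ✗
  N3 stuck-at-0: output 1 ✓
  N3 stuck-at-1: output 0 ✗
  N4 stuck-at-0: output 0 ✗
  N4 stuck-at-1: output 1 ✓
Consistent faults: {N3 stuck-at-0, N4 stuck-at-1} — 2 in all.

2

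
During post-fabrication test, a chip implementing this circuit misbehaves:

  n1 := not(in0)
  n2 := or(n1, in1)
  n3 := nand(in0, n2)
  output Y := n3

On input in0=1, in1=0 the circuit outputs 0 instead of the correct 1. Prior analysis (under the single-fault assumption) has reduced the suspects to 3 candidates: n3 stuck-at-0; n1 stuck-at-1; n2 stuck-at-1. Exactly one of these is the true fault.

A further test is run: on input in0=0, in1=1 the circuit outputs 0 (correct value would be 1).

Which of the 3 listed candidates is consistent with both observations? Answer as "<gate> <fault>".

n3 stuck-at-0

Evaluate each candidate on input in0=0, in1=1:
  n3 stuck-at-0: n1=1, n2=1, n3=0 [stuck-at-0] → 0 — matches
  n1 stuck-at-1: n1=1 [stuck-at-1], n2=1, n3=1 → 1 — eliminated
  n2 stuck-at-1: n1=1, n2=1 [stuck-at-1], n3=1 → 1 — eliminated
Only n3 stuck-at-0 reproduces the observed 0.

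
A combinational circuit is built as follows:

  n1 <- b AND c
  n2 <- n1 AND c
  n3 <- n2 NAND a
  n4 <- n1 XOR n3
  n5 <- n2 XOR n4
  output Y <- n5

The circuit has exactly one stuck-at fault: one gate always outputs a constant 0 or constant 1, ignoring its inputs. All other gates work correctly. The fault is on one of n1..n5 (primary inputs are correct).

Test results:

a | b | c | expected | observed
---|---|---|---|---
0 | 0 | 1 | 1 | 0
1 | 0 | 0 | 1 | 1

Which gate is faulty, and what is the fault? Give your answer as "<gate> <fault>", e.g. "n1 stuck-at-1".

n2 stuck-at-1

Fault-free values for test 1 (a=0, b=0, c=1): n1=0, n2=0, n3=1, n4=1, n5=1, giving Y=1. Observed 0.
Test 1: faults giving observed 0 are {n2 stuck-at-1, n3 stuck-at-0, n4 stuck-at-0, n5 stuck-at-0}.
Test 2 (a=1, b=0, c=0): fault-free n1=0, n2=0, n3=1, n4=1, n5=1 → 1; observed 1. Eliminates n3 stuck-at-0, n4 stuck-at-0, n5 stuck-at-0.
Only n2 stuck-at-1 is consistent with every test.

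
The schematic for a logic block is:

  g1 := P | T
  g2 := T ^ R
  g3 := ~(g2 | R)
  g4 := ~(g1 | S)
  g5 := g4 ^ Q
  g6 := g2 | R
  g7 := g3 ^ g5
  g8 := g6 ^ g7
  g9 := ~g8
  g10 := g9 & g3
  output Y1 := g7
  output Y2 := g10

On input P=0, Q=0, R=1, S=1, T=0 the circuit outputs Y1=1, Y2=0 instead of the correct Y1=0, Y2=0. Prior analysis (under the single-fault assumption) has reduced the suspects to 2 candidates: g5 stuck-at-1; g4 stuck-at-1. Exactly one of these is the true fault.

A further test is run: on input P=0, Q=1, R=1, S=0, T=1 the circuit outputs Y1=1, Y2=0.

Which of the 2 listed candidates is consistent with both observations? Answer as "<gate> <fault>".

Evaluate each candidate on input P=0, Q=1, R=1, S=0, T=1:
  g5 stuck-at-1: g1=1, g2=0, g3=0, g4=0, g5=1 [stuck-at-1], g6=1, g7=1, g8=0, g9=1, g10=0 → Y1=1, Y2=0 — matches
  g4 stuck-at-1: g1=1, g2=0, g3=0, g4=1 [stuck-at-1], g5=0, g6=1, g7=0, g8=1, g9=0, g10=0 → Y1=0, Y2=0 — eliminated
Only g5 stuck-at-1 reproduces the observed Y1=1, Y2=0.

g5 stuck-at-1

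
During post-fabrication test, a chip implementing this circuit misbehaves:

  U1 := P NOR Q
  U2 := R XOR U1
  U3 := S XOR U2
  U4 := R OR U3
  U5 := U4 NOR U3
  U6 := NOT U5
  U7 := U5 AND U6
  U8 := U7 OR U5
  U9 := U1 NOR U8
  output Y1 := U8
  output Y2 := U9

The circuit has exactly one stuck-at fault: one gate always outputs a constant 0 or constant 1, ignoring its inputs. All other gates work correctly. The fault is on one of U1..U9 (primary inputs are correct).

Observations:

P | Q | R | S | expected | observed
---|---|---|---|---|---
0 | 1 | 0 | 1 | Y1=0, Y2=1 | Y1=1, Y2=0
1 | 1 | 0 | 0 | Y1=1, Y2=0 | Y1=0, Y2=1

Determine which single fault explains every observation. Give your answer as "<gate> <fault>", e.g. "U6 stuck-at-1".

U2 stuck-at-1

Fault-free values for test 1 (P=0, Q=1, R=0, S=1): U1=0, U2=0, U3=1, U4=1, U5=0, U6=1, U7=0, U8=0, U9=1, giving Y1=0, Y2=1. Observed Y1=1, Y2=0.
Test 1: faults giving observed Y1=1, Y2=0 are {U1 stuck-at-1, U2 stuck-at-1, U3 stuck-at-0, U5 stuck-at-1, U7 stuck-at-1, U8 stuck-at-1}.
Test 2 (P=1, Q=1, R=0, S=0): fault-free U1=0, U2=0, U3=0, U4=0, U5=1, U6=0, U7=0, U8=1, U9=0 → Y1=1, Y2=0; observed Y1=0, Y2=1. Eliminates U1 stuck-at-1, U3 stuck-at-0, U5 stuck-at-1, U7 stuck-at-1, U8 stuck-at-1.
Only U2 stuck-at-1 is consistent with every test.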